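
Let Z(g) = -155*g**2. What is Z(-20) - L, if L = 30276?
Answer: -92276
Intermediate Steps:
Z(-20) - L = -155*(-20)**2 - 1*30276 = -155*400 - 30276 = -62000 - 30276 = -92276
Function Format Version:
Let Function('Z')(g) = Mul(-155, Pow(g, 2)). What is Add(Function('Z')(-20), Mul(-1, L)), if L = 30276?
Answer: -92276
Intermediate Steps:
Add(Function('Z')(-20), Mul(-1, L)) = Add(Mul(-155, Pow(-20, 2)), Mul(-1, 30276)) = Add(Mul(-155, 400), -30276) = Add(-62000, -30276) = -92276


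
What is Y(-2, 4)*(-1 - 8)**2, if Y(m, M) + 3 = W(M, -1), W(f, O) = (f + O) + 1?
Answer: 81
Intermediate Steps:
W(f, O) = 1 + O + f (W(f, O) = (O + f) + 1 = 1 + O + f)
Y(m, M) = -3 + M (Y(m, M) = -3 + (1 - 1 + M) = -3 + M)
Y(-2, 4)*(-1 - 8)**2 = (-3 + 4)*(-1 - 8)**2 = 1*(-9)**2 = 1*81 = 81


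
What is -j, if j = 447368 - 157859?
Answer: -289509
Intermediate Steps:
j = 289509
-j = -1*289509 = -289509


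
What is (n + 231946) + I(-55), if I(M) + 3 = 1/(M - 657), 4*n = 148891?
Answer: 191646013/712 ≈ 2.6917e+5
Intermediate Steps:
n = 148891/4 (n = (¼)*148891 = 148891/4 ≈ 37223.)
I(M) = -3 + 1/(-657 + M) (I(M) = -3 + 1/(M - 657) = -3 + 1/(-657 + M))
(n + 231946) + I(-55) = (148891/4 + 231946) + (1972 - 3*(-55))/(-657 - 55) = 1076675/4 + (1972 + 165)/(-712) = 1076675/4 - 1/712*2137 = 1076675/4 - 2137/712 = 191646013/712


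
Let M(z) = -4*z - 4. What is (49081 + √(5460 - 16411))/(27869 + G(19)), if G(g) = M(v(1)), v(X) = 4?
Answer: 49081/27849 + I*√10951/27849 ≈ 1.7624 + 0.0037577*I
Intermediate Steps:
M(z) = -4 - 4*z
G(g) = -20 (G(g) = -4 - 4*4 = -4 - 16 = -20)
(49081 + √(5460 - 16411))/(27869 + G(19)) = (49081 + √(5460 - 16411))/(27869 - 20) = (49081 + √(-10951))/27849 = (49081 + I*√10951)*(1/27849) = 49081/27849 + I*√10951/27849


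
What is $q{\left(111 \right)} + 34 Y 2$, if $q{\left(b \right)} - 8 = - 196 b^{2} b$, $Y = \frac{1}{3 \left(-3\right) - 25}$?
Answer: $-268055670$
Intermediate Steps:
$Y = - \frac{1}{34}$ ($Y = \frac{1}{-9 - 25} = \frac{1}{-34} = - \frac{1}{34} \approx -0.029412$)
$q{\left(b \right)} = 8 - 196 b^{3}$ ($q{\left(b \right)} = 8 + - 196 b^{2} b = 8 - 196 b^{3}$)
$q{\left(111 \right)} + 34 Y 2 = \left(8 - 196 \cdot 111^{3}\right) + 34 \left(- \frac{1}{34}\right) 2 = \left(8 - 268055676\right) - 2 = -268055668 - 2 = -268055670$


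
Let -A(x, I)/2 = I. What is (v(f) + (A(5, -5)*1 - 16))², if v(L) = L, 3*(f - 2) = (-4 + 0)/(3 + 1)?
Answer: 169/9 ≈ 18.778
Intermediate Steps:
A(x, I) = -2*I
f = 5/3 (f = 2 + ((-4 + 0)/(3 + 1))/3 = 2 + (-4/4)/3 = 2 + (-4*¼)/3 = 2 + (⅓)*(-1) = 2 - ⅓ = 5/3 ≈ 1.6667)
(v(f) + (A(5, -5)*1 - 16))² = (5/3 + (-2*(-5)*1 - 16))² = (5/3 + (10*1 - 16))² = (5/3 + (10 - 16))² = (5/3 - 6)² = (-13/3)² = 169/9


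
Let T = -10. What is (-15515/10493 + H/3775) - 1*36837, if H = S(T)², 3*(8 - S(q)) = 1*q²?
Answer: -13132845042532/356499675 ≈ -36838.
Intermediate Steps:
S(q) = 8 - q²/3
H = 5776/9 (H = (8 - ⅓*(-10)²)² = (8 - ⅓*100)² = (8 - 100/3)² = (-76/3)² = 5776/9 ≈ 641.78)
(-15515/10493 + H/3775) - 1*36837 = (-15515/10493 + (5776/9)/3775) - 1*36837 = (-15515*1/10493 + (5776/9)*(1/3775)) - 36837 = (-15515/10493 + 5776/33975) - 36837 = -466514557/356499675 - 36837 = -13132845042532/356499675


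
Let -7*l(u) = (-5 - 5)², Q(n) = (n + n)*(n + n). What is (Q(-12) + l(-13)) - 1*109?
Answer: 3169/7 ≈ 452.71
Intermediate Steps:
Q(n) = 4*n² (Q(n) = (2*n)*(2*n) = 4*n²)
l(u) = -100/7 (l(u) = -(-5 - 5)²/7 = -⅐*(-10)² = -⅐*100 = -100/7)
(Q(-12) + l(-13)) - 1*109 = (4*(-12)² - 100/7) - 1*109 = (4*144 - 100/7) - 109 = (576 - 100/7) - 109 = 3932/7 - 109 = 3169/7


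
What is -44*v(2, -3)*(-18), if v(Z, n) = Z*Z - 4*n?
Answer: 12672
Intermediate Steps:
v(Z, n) = Z**2 - 4*n
-44*v(2, -3)*(-18) = -44*(2**2 - 4*(-3))*(-18) = -44*(4 + 12)*(-18) = -44*16*(-18) = -704*(-18) = 12672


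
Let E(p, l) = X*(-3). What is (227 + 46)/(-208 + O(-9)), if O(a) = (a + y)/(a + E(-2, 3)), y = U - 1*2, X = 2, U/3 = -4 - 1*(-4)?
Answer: -4095/3109 ≈ -1.3171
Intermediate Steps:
U = 0 (U = 3*(-4 - 1*(-4)) = 3*(-4 + 4) = 3*0 = 0)
E(p, l) = -6 (E(p, l) = 2*(-3) = -6)
y = -2 (y = 0 - 1*2 = 0 - 2 = -2)
O(a) = (-2 + a)/(-6 + a) (O(a) = (a - 2)/(a - 6) = (-2 + a)/(-6 + a))
(227 + 46)/(-208 + O(-9)) = (227 + 46)/(-208 + (-2 - 9)/(-6 - 9)) = 273/(-208 - 11/(-15)) = 273/(-208 - 1/15*(-11)) = 273/(-208 + 11/15) = 273/(-3109/15) = 273*(-15/3109) = -4095/3109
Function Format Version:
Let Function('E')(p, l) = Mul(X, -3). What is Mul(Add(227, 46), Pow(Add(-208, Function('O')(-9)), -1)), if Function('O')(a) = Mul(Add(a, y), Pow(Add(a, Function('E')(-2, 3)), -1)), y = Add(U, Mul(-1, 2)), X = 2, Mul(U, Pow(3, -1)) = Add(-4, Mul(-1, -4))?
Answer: Rational(-4095, 3109) ≈ -1.3171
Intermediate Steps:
U = 0 (U = Mul(3, Add(-4, Mul(-1, -4))) = Mul(3, Add(-4, 4)) = Mul(3, 0) = 0)
Function('E')(p, l) = -6 (Function('E')(p, l) = Mul(2, -3) = -6)
y = -2 (y = Add(0, Mul(-1, 2)) = Add(0, -2) = -2)
Function('O')(a) = Mul(Pow(Add(-6, a), -1), Add(-2, a)) (Function('O')(a) = Mul(Add(a, -2), Pow(Add(a, -6), -1)) = Mul(Add(-2, a), Pow(Add(-6, a), -1)) = Mul(Pow(Add(-6, a), -1), Add(-2, a)))
Mul(Add(227, 46), Pow(Add(-208, Function('O')(-9)), -1)) = Mul(Add(227, 46), Pow(Add(-208, Mul(Pow(Add(-6, -9), -1), Add(-2, -9))), -1)) = Mul(273, Pow(Add(-208, Mul(Pow(-15, -1), -11)), -1)) = Mul(273, Pow(Add(-208, Mul(Rational(-1, 15), -11)), -1)) = Mul(273, Pow(Add(-208, Rational(11, 15)), -1)) = Mul(273, Pow(Rational(-3109, 15), -1)) = Mul(273, Rational(-15, 3109)) = Rational(-4095, 3109)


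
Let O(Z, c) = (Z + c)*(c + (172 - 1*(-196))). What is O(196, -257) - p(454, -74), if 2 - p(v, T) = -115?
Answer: -6888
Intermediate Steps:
O(Z, c) = (368 + c)*(Z + c) (O(Z, c) = (Z + c)*(c + (172 + 196)) = (Z + c)*(c + 368) = (Z + c)*(368 + c) = (368 + c)*(Z + c))
p(v, T) = 117 (p(v, T) = 2 - 1*(-115) = 2 + 115 = 117)
O(196, -257) - p(454, -74) = ((-257)² + 368*196 + 368*(-257) + 196*(-257)) - 1*117 = (66049 + 72128 - 94576 - 50372) - 117 = -6771 - 117 = -6888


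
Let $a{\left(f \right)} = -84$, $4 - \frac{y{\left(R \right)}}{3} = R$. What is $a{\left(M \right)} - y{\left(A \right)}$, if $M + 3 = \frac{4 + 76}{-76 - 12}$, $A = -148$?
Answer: $-540$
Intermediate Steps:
$y{\left(R \right)} = 12 - 3 R$
$M = - \frac{43}{11}$ ($M = -3 + \frac{4 + 76}{-76 - 12} = -3 + \frac{80}{-88} = -3 + 80 \left(- \frac{1}{88}\right) = -3 - \frac{10}{11} = - \frac{43}{11} \approx -3.9091$)
$a{\left(M \right)} - y{\left(A \right)} = -84 - \left(12 - -444\right) = -84 - \left(12 + 444\right) = -84 - 456 = -540$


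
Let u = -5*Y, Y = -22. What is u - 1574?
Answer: -1464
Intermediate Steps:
u = 110 (u = -5*(-22) = 110)
u - 1574 = 110 - 1574 = -1464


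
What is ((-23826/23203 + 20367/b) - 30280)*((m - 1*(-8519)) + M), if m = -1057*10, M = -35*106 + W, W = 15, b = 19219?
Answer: 77588248425272338/445938457 ≈ 1.7399e+8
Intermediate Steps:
M = -3695 (M = -35*106 + 15 = -3710 + 15 = -3695)
m = -10570
((-23826/23203 + 20367/b) - 30280)*((m - 1*(-8519)) + M) = ((-23826/23203 + 20367/19219) - 30280)*((-10570 - 1*(-8519)) - 3695) = ((-23826*1/23203 + 20367*(1/19219)) - 30280)*((-10570 + 8519) - 3695) = ((-23826/23203 + 20367/19219) - 30280)*(-2051 - 3695) = (14663607/445938457 - 30280)*(-5746) = -13503001814353/445938457*(-5746) = 77588248425272338/445938457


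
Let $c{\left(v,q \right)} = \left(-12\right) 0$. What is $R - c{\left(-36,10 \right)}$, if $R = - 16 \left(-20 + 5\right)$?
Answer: $240$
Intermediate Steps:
$R = 240$ ($R = \left(-16\right) \left(-15\right) = 240$)
$c{\left(v,q \right)} = 0$
$R - c{\left(-36,10 \right)} = 240 - 0 = 240 + 0 = 240$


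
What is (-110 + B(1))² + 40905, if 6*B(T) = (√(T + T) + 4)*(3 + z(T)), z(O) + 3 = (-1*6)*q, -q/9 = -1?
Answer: 62383 + 2628*√2 ≈ 66100.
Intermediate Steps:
q = 9 (q = -9*(-1) = 9)
z(O) = -57 (z(O) = -3 - 1*6*9 = -3 - 6*9 = -3 - 54 = -57)
B(T) = -36 - 9*√2*√T (B(T) = ((√(T + T) + 4)*(3 - 57))/6 = ((√(2*T) + 4)*(-54))/6 = ((√2*√T + 4)*(-54))/6 = ((4 + √2*√T)*(-54))/6 = (-216 - 54*√2*√T)/6 = -36 - 9*√2*√T)
(-110 + B(1))² + 40905 = (-110 + (-36 - 9*√2*√1))² + 40905 = (-110 + (-36 - 9*√2*1))² + 40905 = (-110 + (-36 - 9*√2))² + 40905 = (-146 - 9*√2)² + 40905 = 40905 + (-146 - 9*√2)²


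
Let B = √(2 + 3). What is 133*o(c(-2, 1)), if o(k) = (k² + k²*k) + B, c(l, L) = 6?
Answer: 33516 + 133*√5 ≈ 33813.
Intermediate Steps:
B = √5 ≈ 2.2361
o(k) = √5 + k² + k³ (o(k) = (k² + k²*k) + √5 = (k² + k³) + √5 = √5 + k² + k³)
133*o(c(-2, 1)) = 133*(√5 + 6² + 6³) = 133*(√5 + 36 + 216) = 133*(252 + √5) = 33516 + 133*√5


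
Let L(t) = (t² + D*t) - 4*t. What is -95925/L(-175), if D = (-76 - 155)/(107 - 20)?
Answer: -37091/12292 ≈ -3.0175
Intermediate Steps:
D = -77/29 (D = -231/87 = -231*1/87 = -77/29 ≈ -2.6552)
L(t) = t² - 193*t/29 (L(t) = (t² - 77*t/29) - 4*t = t² - 193*t/29)
-95925/L(-175) = -95925*(-29/(175*(-193 + 29*(-175)))) = -95925*(-29/(175*(-193 - 5075))) = -95925/((1/29)*(-175)*(-5268)) = -95925/921900/29 = -95925*29/921900 = -37091/12292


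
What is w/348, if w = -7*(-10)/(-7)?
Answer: -5/174 ≈ -0.028736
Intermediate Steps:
w = -10 (w = 70*(-⅐) = -10)
w/348 = -10/348 = -10*1/348 = -5/174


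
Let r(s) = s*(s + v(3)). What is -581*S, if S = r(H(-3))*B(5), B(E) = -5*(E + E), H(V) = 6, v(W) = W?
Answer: 1568700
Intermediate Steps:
B(E) = -10*E
r(s) = s*(3 + s) (r(s) = s*(s + 3) = s*(3 + s))
S = -2700 (S = (6*(3 + 6))*(-10*5) = (6*9)*(-50) = 54*(-50) = -2700)
-581*S = -581*(-2700) = 1568700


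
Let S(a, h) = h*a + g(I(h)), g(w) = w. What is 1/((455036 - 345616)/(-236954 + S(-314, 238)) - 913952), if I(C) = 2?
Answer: -77921/71216081147 ≈ -1.0941e-6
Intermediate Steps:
S(a, h) = 2 + a*h (S(a, h) = h*a + 2 = a*h + 2 = 2 + a*h)
1/((455036 - 345616)/(-236954 + S(-314, 238)) - 913952) = 1/((455036 - 345616)/(-236954 + (2 - 314*238)) - 913952) = 1/(109420/(-236954 + (2 - 74732)) - 913952) = 1/(109420/(-236954 - 74730) - 913952) = 1/(109420/(-311684) - 913952) = 1/(109420*(-1/311684) - 913952) = 1/(-27355/77921 - 913952) = 1/(-71216081147/77921) = -77921/71216081147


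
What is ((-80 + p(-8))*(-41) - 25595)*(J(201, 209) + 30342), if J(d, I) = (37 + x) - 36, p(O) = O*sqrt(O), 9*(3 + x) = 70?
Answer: -6094895950/9 + 179173280*I*sqrt(2)/9 ≈ -6.7721e+8 + 2.8154e+7*I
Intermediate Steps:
x = 43/9 (x = -3 + (1/9)*70 = -3 + 70/9 = 43/9 ≈ 4.7778)
p(O) = O**(3/2)
J(d, I) = 52/9 (J(d, I) = (37 + 43/9) - 36 = 376/9 - 36 = 52/9)
((-80 + p(-8))*(-41) - 25595)*(J(201, 209) + 30342) = ((-80 + (-8)**(3/2))*(-41) - 25595)*(52/9 + 30342) = ((-80 - 16*I*sqrt(2))*(-41) - 25595)*(273130/9) = ((3280 + 656*I*sqrt(2)) - 25595)*(273130/9) = (-22315 + 656*I*sqrt(2))*(273130/9) = -6094895950/9 + 179173280*I*sqrt(2)/9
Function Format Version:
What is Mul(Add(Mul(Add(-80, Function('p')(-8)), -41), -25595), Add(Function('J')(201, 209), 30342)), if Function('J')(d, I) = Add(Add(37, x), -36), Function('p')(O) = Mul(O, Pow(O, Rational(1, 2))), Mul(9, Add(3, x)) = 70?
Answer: Add(Rational(-6094895950, 9), Mul(Rational(179173280, 9), I, Pow(2, Rational(1, 2)))) ≈ Add(-6.7721e+8, Mul(2.8154e+7, I))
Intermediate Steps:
x = Rational(43, 9) (x = Add(-3, Mul(Rational(1, 9), 70)) = Add(-3, Rational(70, 9)) = Rational(43, 9) ≈ 4.7778)
Function('p')(O) = Pow(O, Rational(3, 2))
Function('J')(d, I) = Rational(52, 9) (Function('J')(d, I) = Add(Add(37, Rational(43, 9)), -36) = Add(Rational(376, 9), -36) = Rational(52, 9))
Mul(Add(Mul(Add(-80, Function('p')(-8)), -41), -25595), Add(Function('J')(201, 209), 30342)) = Mul(Add(Mul(Add(-80, Pow(-8, Rational(3, 2))), -41), -25595), Add(Rational(52, 9), 30342)) = Mul(Add(Mul(Add(-80, Mul(-16, I, Pow(2, Rational(1, 2)))), -41), -25595), Rational(273130, 9)) = Mul(Add(Add(3280, Mul(656, I, Pow(2, Rational(1, 2)))), -25595), Rational(273130, 9)) = Mul(Add(-22315, Mul(656, I, Pow(2, Rational(1, 2)))), Rational(273130, 9)) = Add(Rational(-6094895950, 9), Mul(Rational(179173280, 9), I, Pow(2, Rational(1, 2))))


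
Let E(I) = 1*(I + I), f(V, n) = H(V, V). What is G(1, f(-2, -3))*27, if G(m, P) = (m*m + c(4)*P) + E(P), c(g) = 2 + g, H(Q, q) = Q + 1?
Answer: -189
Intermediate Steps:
H(Q, q) = 1 + Q
f(V, n) = 1 + V
E(I) = 2*I (E(I) = 1*(2*I) = 2*I)
G(m, P) = m² + 8*P (G(m, P) = (m*m + (2 + 4)*P) + 2*P = (m² + 6*P) + 2*P = m² + 8*P)
G(1, f(-2, -3))*27 = (1² + 8*(1 - 2))*27 = (1 + 8*(-1))*27 = (1 - 8)*27 = -7*27 = -189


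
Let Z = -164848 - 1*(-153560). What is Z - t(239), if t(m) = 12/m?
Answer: -2697844/239 ≈ -11288.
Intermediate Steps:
Z = -11288 (Z = -164848 + 153560 = -11288)
Z - t(239) = -11288 - 12/239 = -2697844/239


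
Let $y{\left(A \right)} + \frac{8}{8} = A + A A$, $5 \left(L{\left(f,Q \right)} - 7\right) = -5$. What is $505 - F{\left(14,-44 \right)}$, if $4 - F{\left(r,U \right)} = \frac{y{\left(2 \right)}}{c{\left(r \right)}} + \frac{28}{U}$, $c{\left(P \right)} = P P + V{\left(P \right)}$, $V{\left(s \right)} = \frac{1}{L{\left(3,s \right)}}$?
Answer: $\frac{588958}{1177} \approx 500.39$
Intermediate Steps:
$L{\left(f,Q \right)} = 6$ ($L{\left(f,Q \right)} = 7 + \frac{1}{5} \left(-5\right) = 7 - 1 = 6$)
$y{\left(A \right)} = -1 + A + A^{2}$ ($y{\left(A \right)} = -1 + \left(A + A A\right) = -1 + \left(A + A^{2}\right) = -1 + A + A^{2}$)
$V{\left(s \right)} = \frac{1}{6}$
$c{\left(P \right)} = \frac{1}{6} + P^{2}$ ($c{\left(P \right)} = P P + \frac{1}{6} = P^{2} + \frac{1}{6} = \frac{1}{6} + P^{2}$)
$F{\left(r,U \right)} = 4 - \frac{28}{U} - \frac{5}{\frac{1}{6} + r^{2}}$ ($F{\left(r,U \right)} = 4 - \left(\frac{-1 + 2 + 2^{2}}{\frac{1}{6} + r^{2}} + \frac{28}{U}\right) = 4 - \left(\frac{-1 + 2 + 4}{\frac{1}{6} + r^{2}} + \frac{28}{U}\right) = 4 - \left(\frac{5}{\frac{1}{6} + r^{2}} + \frac{28}{U}\right) = 4 - \frac{28}{U} - \frac{5}{\frac{1}{6} + r^{2}}$)
$505 - F{\left(14,-44 \right)} = 505 - \frac{2 \left(-14 - 84 \cdot 14^{2} - -572 + 12 \left(-44\right) 14^{2}\right)}{\left(-44\right) \left(1 + 6 \cdot 14^{2}\right)} = 505 - 2 \left(- \frac{1}{44}\right) \frac{1}{1 + 6 \cdot 196} \left(-14 - 16464 + 572 + 12 \left(-44\right) 196\right) = 505 - 2 \left(- \frac{1}{44}\right) \frac{1}{1 + 1176} \left(-14 - 16464 + 572 - 103488\right) = 505 - 2 \left(- \frac{1}{44}\right) \frac{1}{1177} \left(-119394\right) = 505 - \frac{5427}{1177} = \frac{588958}{1177}$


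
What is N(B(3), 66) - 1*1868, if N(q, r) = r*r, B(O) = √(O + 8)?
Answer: 2488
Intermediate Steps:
B(O) = √(8 + O)
N(q, r) = r²
N(B(3), 66) - 1*1868 = 66² - 1*1868 = 4356 - 1868 = 2488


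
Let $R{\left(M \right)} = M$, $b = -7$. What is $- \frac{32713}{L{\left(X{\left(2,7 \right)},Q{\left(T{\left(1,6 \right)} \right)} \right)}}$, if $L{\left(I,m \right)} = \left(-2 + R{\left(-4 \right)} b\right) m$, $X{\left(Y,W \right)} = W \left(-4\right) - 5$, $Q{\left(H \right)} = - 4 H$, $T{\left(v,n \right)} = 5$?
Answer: $\frac{32713}{520} \approx 62.91$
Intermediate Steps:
$X{\left(Y,W \right)} = -5 - 4 W$ ($X{\left(Y,W \right)} = - 4 W - 5 = -5 - 4 W$)
$L{\left(I,m \right)} = 26 m$ ($L{\left(I,m \right)} = \left(-2 - -28\right) m = \left(-2 + 28\right) m = 26 m$)
$- \frac{32713}{L{\left(X{\left(2,7 \right)},Q{\left(T{\left(1,6 \right)} \right)} \right)}} = - \frac{32713}{26 \left(\left(-4\right) 5\right)} = - \frac{32713}{26 \left(-20\right)} = - \frac{32713}{-520} = \left(-32713\right) \left(- \frac{1}{520}\right) = \frac{32713}{520}$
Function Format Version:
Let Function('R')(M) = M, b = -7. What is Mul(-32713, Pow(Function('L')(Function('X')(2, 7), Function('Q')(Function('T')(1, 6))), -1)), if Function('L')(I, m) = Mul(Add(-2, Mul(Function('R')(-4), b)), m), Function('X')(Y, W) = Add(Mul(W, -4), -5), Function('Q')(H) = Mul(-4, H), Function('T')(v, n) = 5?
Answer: Rational(32713, 520) ≈ 62.910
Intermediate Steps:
Function('X')(Y, W) = Add(-5, Mul(-4, W)) (Function('X')(Y, W) = Add(Mul(-4, W), -5) = Add(-5, Mul(-4, W)))
Function('L')(I, m) = Mul(26, m) (Function('L')(I, m) = Mul(Add(-2, Mul(-4, -7)), m) = Mul(Add(-2, 28), m) = Mul(26, m))
Mul(-32713, Pow(Function('L')(Function('X')(2, 7), Function('Q')(Function('T')(1, 6))), -1)) = Mul(-32713, Pow(Mul(26, Mul(-4, 5)), -1)) = Mul(-32713, Pow(Mul(26, -20), -1)) = Mul(-32713, Pow(-520, -1)) = Mul(-32713, Rational(-1, 520)) = Rational(32713, 520)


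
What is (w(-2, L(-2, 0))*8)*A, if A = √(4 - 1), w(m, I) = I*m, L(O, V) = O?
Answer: 32*√3 ≈ 55.426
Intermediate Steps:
A = √3 ≈ 1.7320
(w(-2, L(-2, 0))*8)*A = (-2*(-2)*8)*√3 = (4*8)*√3 = 32*√3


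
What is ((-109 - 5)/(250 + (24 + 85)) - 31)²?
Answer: 126405049/128881 ≈ 980.79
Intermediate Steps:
((-109 - 5)/(250 + (24 + 85)) - 31)² = (-114/(250 + 109) - 31)² = (-114/359 - 31)² = (-11243/359)² = 126405049/128881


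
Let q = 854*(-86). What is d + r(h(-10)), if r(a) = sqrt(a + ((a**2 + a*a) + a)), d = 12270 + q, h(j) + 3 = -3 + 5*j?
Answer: -61174 + 4*sqrt(385) ≈ -61096.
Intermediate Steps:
q = -73444
h(j) = -6 + 5*j (h(j) = -3 + (-3 + 5*j) = -6 + 5*j)
d = -61174 (d = 12270 - 73444 = -61174)
r(a) = sqrt(2*a + 2*a**2) (r(a) = sqrt(a + ((a**2 + a**2) + a)) = sqrt(a + (2*a**2 + a)) = sqrt(a + (a + 2*a**2)) = sqrt(2*a + 2*a**2))
d + r(h(-10)) = -61174 + sqrt(2)*sqrt((-6 + 5*(-10))*(1 + (-6 + 5*(-10)))) = -61174 + sqrt(2)*sqrt((-6 - 50)*(1 + (-6 - 50))) = -61174 + sqrt(2)*sqrt(-56*(1 - 56)) = -61174 + sqrt(2)*sqrt(-56*(-55)) = -61174 + sqrt(2)*sqrt(3080) = -61174 + sqrt(2)*(2*sqrt(770)) = -61174 + 4*sqrt(385)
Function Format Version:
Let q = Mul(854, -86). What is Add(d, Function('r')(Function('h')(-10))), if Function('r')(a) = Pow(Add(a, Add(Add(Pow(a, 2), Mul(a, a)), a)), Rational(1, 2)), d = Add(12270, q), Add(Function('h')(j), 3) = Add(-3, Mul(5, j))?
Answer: Add(-61174, Mul(4, Pow(385, Rational(1, 2)))) ≈ -61096.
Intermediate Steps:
q = -73444
Function('h')(j) = Add(-6, Mul(5, j)) (Function('h')(j) = Add(-3, Add(-3, Mul(5, j))) = Add(-6, Mul(5, j)))
d = -61174 (d = Add(12270, -73444) = -61174)
Function('r')(a) = Pow(Add(Mul(2, a), Mul(2, Pow(a, 2))), Rational(1, 2)) (Function('r')(a) = Pow(Add(a, Add(Add(Pow(a, 2), Pow(a, 2)), a)), Rational(1, 2)) = Pow(Add(a, Add(Mul(2, Pow(a, 2)), a)), Rational(1, 2)) = Pow(Add(a, Add(a, Mul(2, Pow(a, 2)))), Rational(1, 2)) = Pow(Add(Mul(2, a), Mul(2, Pow(a, 2))), Rational(1, 2)))
Add(d, Function('r')(Function('h')(-10))) = Add(-61174, Mul(Pow(2, Rational(1, 2)), Pow(Mul(Add(-6, Mul(5, -10)), Add(1, Add(-6, Mul(5, -10)))), Rational(1, 2)))) = Add(-61174, Mul(Pow(2, Rational(1, 2)), Pow(Mul(Add(-6, -50), Add(1, Add(-6, -50))), Rational(1, 2)))) = Add(-61174, Mul(Pow(2, Rational(1, 2)), Pow(Mul(-56, Add(1, -56)), Rational(1, 2)))) = Add(-61174, Mul(Pow(2, Rational(1, 2)), Pow(Mul(-56, -55), Rational(1, 2)))) = Add(-61174, Mul(Pow(2, Rational(1, 2)), Pow(3080, Rational(1, 2)))) = Add(-61174, Mul(Pow(2, Rational(1, 2)), Mul(2, Pow(770, Rational(1, 2))))) = Add(-61174, Mul(4, Pow(385, Rational(1, 2))))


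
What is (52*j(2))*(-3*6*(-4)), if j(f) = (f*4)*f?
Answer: 59904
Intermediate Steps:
j(f) = 4*f² (j(f) = (4*f)*f = 4*f²)
(52*j(2))*(-3*6*(-4)) = (52*(4*2²))*(-3*6*(-4)) = (52*(4*4))*(-18*(-4)) = (52*16)*72 = 832*72 = 59904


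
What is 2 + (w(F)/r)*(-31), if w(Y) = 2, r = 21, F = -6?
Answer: -20/21 ≈ -0.95238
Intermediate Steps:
2 + (w(F)/r)*(-31) = 2 + (2/21)*(-31) = 2 - 62/21 = -20/21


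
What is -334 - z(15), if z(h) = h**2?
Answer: -559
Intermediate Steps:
-334 - z(15) = -334 - 1*15**2 = -334 - 1*225 = -334 - 225 = -559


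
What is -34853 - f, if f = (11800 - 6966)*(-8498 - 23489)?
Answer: 154590305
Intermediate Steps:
f = -154625158 (f = 4834*(-31987) = -154625158)
-34853 - f = -34853 - 1*(-154625158) = -34853 + 154625158 = 154590305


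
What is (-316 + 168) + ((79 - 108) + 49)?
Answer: -128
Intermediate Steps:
(-316 + 168) + ((79 - 108) + 49) = -148 + (-29 + 49) = -148 + 20 = -128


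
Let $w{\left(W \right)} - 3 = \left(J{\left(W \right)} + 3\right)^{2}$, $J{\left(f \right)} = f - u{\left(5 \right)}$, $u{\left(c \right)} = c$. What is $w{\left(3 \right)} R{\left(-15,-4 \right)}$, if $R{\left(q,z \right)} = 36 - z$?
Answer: $160$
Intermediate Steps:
$J{\left(f \right)} = -5 + f$ ($J{\left(f \right)} = f - 5 = -5 + f$)
$w{\left(W \right)} = 3 + \left(-2 + W\right)^{2}$ ($w{\left(W \right)} = 3 + \left(\left(-5 + W\right) + 3\right)^{2} = 3 + \left(-2 + W\right)^{2}$)
$w{\left(3 \right)} R{\left(-15,-4 \right)} = \left(3 + \left(-2 + 3\right)^{2}\right) \left(36 - -4\right) = \left(3 + 1^{2}\right) \left(36 + 4\right) = \left(3 + 1\right) 40 = 4 \cdot 40 = 160$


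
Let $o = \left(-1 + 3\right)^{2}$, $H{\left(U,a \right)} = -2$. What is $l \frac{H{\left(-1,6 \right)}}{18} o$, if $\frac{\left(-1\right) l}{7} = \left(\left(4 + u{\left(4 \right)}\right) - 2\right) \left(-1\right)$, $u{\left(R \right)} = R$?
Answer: $- \frac{56}{3} \approx -18.667$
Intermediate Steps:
$o = 4$ ($o = 2^{2} = 4$)
$l = 42$ ($l = - 7 \left(\left(4 + 4\right) - 2\right) \left(-1\right) = - 7 \left(8 - 2\right) \left(-1\right) = - 7 \cdot 6 \left(-1\right) = \left(-7\right) \left(-6\right) = 42$)
$l \frac{H{\left(-1,6 \right)}}{18} o = 42 \left(- \frac{2}{18}\right) 4 = 42 \left(\left(-2\right) \frac{1}{18}\right) 4 = 42 \left(- \frac{1}{9}\right) 4 = \left(- \frac{14}{3}\right) 4 = - \frac{56}{3}$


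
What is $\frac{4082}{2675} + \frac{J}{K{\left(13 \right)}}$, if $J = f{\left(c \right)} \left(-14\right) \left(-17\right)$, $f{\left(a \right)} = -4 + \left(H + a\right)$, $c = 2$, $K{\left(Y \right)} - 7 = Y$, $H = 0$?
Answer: $- \frac{59583}{2675} \approx -22.274$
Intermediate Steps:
$K{\left(Y \right)} = 7 + Y$
$f{\left(a \right)} = -4 + a$ ($f{\left(a \right)} = -4 + \left(0 + a\right) = -4 + a$)
$J = -476$ ($J = \left(-4 + 2\right) \left(-14\right) \left(-17\right) = \left(-2\right) \left(-14\right) \left(-17\right) = 28 \left(-17\right) = -476$)
$\frac{4082}{2675} + \frac{J}{K{\left(13 \right)}} = \frac{4082}{2675} - \frac{476}{7 + 13} = 4082 \cdot \frac{1}{2675} - \frac{476}{20} = \frac{4082}{2675} - \frac{119}{5} = - \frac{59583}{2675}$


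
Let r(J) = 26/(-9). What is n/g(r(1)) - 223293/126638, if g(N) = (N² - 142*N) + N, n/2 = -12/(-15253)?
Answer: -57338003559579/32518644484690 ≈ -1.7632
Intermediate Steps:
r(J) = -26/9 (r(J) = 26*(-⅑) = -26/9)
n = 24/15253 (n = 2*(-12/(-15253)) = 2*(-12*(-1/15253)) = 2*(12/15253) = 24/15253 ≈ 0.0015735)
g(N) = N² - 141*N
n/g(r(1)) - 223293/126638 = 24/(15253*((-26*(-141 - 26/9)/9))) - 223293/126638 = 24/(15253*((-26/9*(-1295/9)))) - 223293*1/126638 = 24/(15253*(33670/81)) - 223293/126638 = (24/15253)*(81/33670) - 223293/126638 = 972/256784255 - 223293/126638 = -57338003559579/32518644484690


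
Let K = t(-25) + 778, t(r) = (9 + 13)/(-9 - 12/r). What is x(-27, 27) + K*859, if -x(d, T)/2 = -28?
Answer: 141887804/213 ≈ 6.6614e+5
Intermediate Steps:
x(d, T) = 56 (x(d, T) = -2*(-28) = 56)
t(r) = 22/(-9 - 12/r)
K = 165164/213 (K = -22*(-25)/(12 + 9*(-25)) + 778 = -22*(-25)/(12 - 225) + 778 = -22*(-25)/(-213) + 778 = -22*(-25)*(-1/213) + 778 = -550/213 + 778 = 165164/213 ≈ 775.42)
x(-27, 27) + K*859 = 56 + (165164/213)*859 = 56 + 141875876/213 = 141887804/213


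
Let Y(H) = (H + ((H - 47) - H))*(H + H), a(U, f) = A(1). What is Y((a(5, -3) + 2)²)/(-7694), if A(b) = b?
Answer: 342/3847 ≈ 0.088900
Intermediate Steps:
a(U, f) = 1
Y(H) = 2*H*(-47 + H) (Y(H) = (H + ((-47 + H) - H))*(2*H) = (H - 47)*(2*H) = (-47 + H)*(2*H) = 2*H*(-47 + H))
Y((a(5, -3) + 2)²)/(-7694) = (2*(1 + 2)²*(-47 + (1 + 2)²))/(-7694) = (2*3²*(-47 + 3²))*(-1/7694) = (2*9*(-47 + 9))*(-1/7694) = (2*9*(-38))*(-1/7694) = -684*(-1/7694) = 342/3847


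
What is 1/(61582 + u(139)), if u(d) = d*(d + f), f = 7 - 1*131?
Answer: 1/63667 ≈ 1.5707e-5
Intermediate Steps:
f = -124 (f = 7 - 131 = -124)
u(d) = d*(-124 + d) (u(d) = d*(d - 124) = d*(-124 + d))
1/(61582 + u(139)) = 1/(61582 + 139*(-124 + 139)) = 1/(61582 + 139*15) = 1/(61582 + 2085) = 1/63667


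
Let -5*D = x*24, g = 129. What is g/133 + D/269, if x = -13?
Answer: 215001/178885 ≈ 1.2019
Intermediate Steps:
D = 312/5 (D = -(-13)*24/5 = -1/5*(-312) = 312/5 ≈ 62.400)
g/133 + D/269 = 129/133 + (312/5)/269 = 129*(1/133) + (312/5)*(1/269) = 129/133 + 312/1345 = 215001/178885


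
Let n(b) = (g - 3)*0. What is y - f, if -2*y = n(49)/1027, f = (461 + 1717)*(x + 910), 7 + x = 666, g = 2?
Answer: -3417282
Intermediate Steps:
x = 659 (x = -7 + 666 = 659)
n(b) = 0 (n(b) = (2 - 3)*0 = -1*0 = 0)
f = 3417282 (f = (461 + 1717)*(659 + 910) = 2178*1569 = 3417282)
y = 0 (y = -0/1027 = -½*0 = 0)
y - f = 0 - 1*3417282 = 0 - 3417282 = -3417282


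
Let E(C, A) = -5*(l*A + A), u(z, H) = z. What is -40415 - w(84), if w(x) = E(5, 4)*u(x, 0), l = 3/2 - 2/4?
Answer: -37055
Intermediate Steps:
l = 1 (l = 3*(½) - 2*¼ = 3/2 - ½ = 1)
E(C, A) = -10*A (E(C, A) = -5*(1*A + A) = -5*(A + A) = -10*A)
w(x) = -40*x (w(x) = (-10*4)*x = -40*x)
-40415 - w(84) = -40415 - (-40)*84 = -40415 - 1*(-3360) = -40415 + 3360 = -37055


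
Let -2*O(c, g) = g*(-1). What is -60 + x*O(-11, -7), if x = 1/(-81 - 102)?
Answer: -21953/366 ≈ -59.981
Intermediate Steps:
O(c, g) = g/2 (O(c, g) = -g*(-1)/2 = -(-1)*g/2 = g/2)
x = -1/183 (x = 1/(-183) = -1/183 ≈ -0.0054645)
-60 + x*O(-11, -7) = -60 - (-7)/366 = -60 - 1/183*(-7/2) = -60 + 7/366 = -21953/366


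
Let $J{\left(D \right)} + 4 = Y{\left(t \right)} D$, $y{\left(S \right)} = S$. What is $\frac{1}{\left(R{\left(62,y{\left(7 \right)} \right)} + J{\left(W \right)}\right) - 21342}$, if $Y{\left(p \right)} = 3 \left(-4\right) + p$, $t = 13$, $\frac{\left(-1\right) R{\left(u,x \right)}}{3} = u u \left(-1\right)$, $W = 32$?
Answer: $- \frac{1}{9782} \approx -0.00010223$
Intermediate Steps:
$R{\left(u,x \right)} = 3 u^{2}$ ($R{\left(u,x \right)} = - 3 u u \left(-1\right) = - 3 u^{2} \left(-1\right) = - 3 \left(- u^{2}\right) = 3 u^{2}$)
$Y{\left(p \right)} = -12 + p$
$J{\left(D \right)} = -4 + D$ ($J{\left(D \right)} = -4 + \left(-12 + 13\right) D = -4 + 1 D = -4 + D$)
$\frac{1}{\left(R{\left(62,y{\left(7 \right)} \right)} + J{\left(W \right)}\right) - 21342} = \frac{1}{\left(3 \cdot 62^{2} + \left(-4 + 32\right)\right) - 21342} = \frac{1}{\left(3 \cdot 3844 + 28\right) - 21342} = \frac{1}{\left(11532 + 28\right) - 21342} = \frac{1}{11560 - 21342} = \frac{1}{-9782} = - \frac{1}{9782}$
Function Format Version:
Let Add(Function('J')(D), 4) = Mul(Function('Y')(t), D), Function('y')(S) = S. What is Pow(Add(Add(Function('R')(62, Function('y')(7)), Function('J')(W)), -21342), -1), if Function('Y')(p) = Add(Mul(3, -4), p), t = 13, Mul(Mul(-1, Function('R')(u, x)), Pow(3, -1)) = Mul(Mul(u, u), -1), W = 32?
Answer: Rational(-1, 9782) ≈ -0.00010223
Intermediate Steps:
Function('R')(u, x) = Mul(3, Pow(u, 2)) (Function('R')(u, x) = Mul(-3, Mul(Mul(u, u), -1)) = Mul(-3, Mul(Pow(u, 2), -1)) = Mul(-3, Mul(-1, Pow(u, 2))) = Mul(3, Pow(u, 2)))
Function('Y')(p) = Add(-12, p)
Function('J')(D) = Add(-4, D) (Function('J')(D) = Add(-4, Mul(Add(-12, 13), D)) = Add(-4, Mul(1, D)) = Add(-4, D))
Pow(Add(Add(Function('R')(62, Function('y')(7)), Function('J')(W)), -21342), -1) = Pow(Add(Add(Mul(3, Pow(62, 2)), Add(-4, 32)), -21342), -1) = Pow(Add(Add(Mul(3, 3844), 28), -21342), -1) = Pow(Add(Add(11532, 28), -21342), -1) = Pow(Add(11560, -21342), -1) = Pow(-9782, -1) = Rational(-1, 9782)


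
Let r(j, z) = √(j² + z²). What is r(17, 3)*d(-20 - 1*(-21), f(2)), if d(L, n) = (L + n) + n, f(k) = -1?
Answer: -√298 ≈ -17.263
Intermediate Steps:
d(L, n) = L + 2*n
r(17, 3)*d(-20 - 1*(-21), f(2)) = √(17² + 3²)*((-20 - 1*(-21)) + 2*(-1)) = √(289 + 9)*((-20 + 21) - 2) = √298*(1 - 2) = √298*(-1) = -√298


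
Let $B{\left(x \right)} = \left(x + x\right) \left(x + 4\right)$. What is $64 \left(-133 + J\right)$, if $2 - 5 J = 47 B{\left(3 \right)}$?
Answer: $- \frac{168768}{5} \approx -33754.0$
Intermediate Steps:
$B{\left(x \right)} = 2 x \left(4 + x\right)$
$J = - \frac{1972}{5}$ ($J = \frac{2}{5} - \frac{47 \cdot 2 \cdot 3 \left(4 + 3\right)}{5} = \frac{2}{5} - \frac{47 \cdot 2 \cdot 3 \cdot 7}{5} = \frac{2}{5} - \frac{47 \cdot 42}{5} = \frac{2}{5} - \frac{1974}{5} = - \frac{1972}{5} \approx -394.4$)
$64 \left(-133 + J\right) = 64 \left(-133 - \frac{1972}{5}\right) = 64 \left(- \frac{2637}{5}\right) = - \frac{168768}{5}$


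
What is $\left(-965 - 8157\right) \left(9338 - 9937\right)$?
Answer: $5464078$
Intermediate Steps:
$\left(-965 - 8157\right) \left(9338 - 9937\right) = \left(-965 - 8157\right) \left(-599\right) = \left(-9122\right) \left(-599\right) = 5464078$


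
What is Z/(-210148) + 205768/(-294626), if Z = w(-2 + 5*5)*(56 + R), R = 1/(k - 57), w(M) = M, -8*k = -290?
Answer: -452566685803/642368795723 ≈ -0.70453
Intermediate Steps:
k = 145/4 (k = -⅛*(-290) = 145/4 ≈ 36.250)
R = -4/83 (R = 1/(145/4 - 57) = 1/(-83/4) = -4/83 ≈ -0.048193)
Z = 106812/83 (Z = (-2 + 5*5)*(56 - 4/83) = (-2 + 25)*(4644/83) = 23*(4644/83) = 106812/83 ≈ 1286.9)
Z/(-210148) + 205768/(-294626) = (106812/83)/(-210148) + 205768/(-294626) = (106812/83)*(-1/210148) + 205768*(-1/294626) = -26703/4360571 - 102884/147313 = -452566685803/642368795723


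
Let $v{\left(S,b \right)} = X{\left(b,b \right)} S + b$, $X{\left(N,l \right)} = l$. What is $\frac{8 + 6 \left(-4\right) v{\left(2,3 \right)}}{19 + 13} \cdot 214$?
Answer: $-1391$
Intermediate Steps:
$v{\left(S,b \right)} = b + S b$ ($v{\left(S,b \right)} = b S + b = S b + b = b + S b$)
$\frac{8 + 6 \left(-4\right) v{\left(2,3 \right)}}{19 + 13} \cdot 214 = \frac{8 + 6 \left(-4\right) 3 \left(1 + 2\right)}{19 + 13} \cdot 214 = \frac{8 - 24 \cdot 3 \cdot 3}{32} \cdot 214 = \left(8 - 216\right) \frac{1}{32} \cdot 214 = \left(-208\right) \frac{1}{32} \cdot 214 = \left(- \frac{13}{2}\right) 214 = -1391$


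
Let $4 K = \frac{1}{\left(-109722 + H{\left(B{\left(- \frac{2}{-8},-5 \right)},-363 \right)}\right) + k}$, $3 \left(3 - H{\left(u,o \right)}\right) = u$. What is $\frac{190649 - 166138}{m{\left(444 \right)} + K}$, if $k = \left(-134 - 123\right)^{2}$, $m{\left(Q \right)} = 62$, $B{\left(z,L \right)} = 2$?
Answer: $\frac{12844940528}{32490973} \approx 395.34$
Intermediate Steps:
$H{\left(u,o \right)} = 3 - \frac{u}{3}$
$k = 66049$ ($k = \left(-257\right)^{2} = 66049$)
$K = - \frac{3}{524048}$ ($K = \frac{1}{4 \left(\left(-109722 + \left(3 - \frac{2}{3}\right)\right) + 66049\right)} = \frac{1}{4 \left(\left(-109722 + \frac{7}{3}\right) + 66049\right)} = \frac{1}{4 \left(- \frac{329159}{3} + 66049\right)} = \frac{1}{4 \left(- \frac{131012}{3}\right)} = \frac{1}{4} \left(- \frac{3}{131012}\right) = - \frac{3}{524048} \approx -5.7247 \cdot 10^{-6}$)
$\frac{190649 - 166138}{m{\left(444 \right)} + K} = \frac{190649 - 166138}{62 - \frac{3}{524048}} = \frac{24511}{\frac{32490973}{524048}} = 24511 \cdot \frac{524048}{32490973} = \frac{12844940528}{32490973}$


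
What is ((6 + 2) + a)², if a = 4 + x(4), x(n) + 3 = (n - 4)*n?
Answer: 81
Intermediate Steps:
x(n) = -3 + n*(-4 + n) (x(n) = -3 + (n - 4)*n = -3 + (-4 + n)*n = -3 + n*(-4 + n))
a = 1 (a = 4 + (-3 + 4² - 4*4) = 4 + (-3 + 16 - 16) = 4 - 3 = 1)
((6 + 2) + a)² = ((6 + 2) + 1)² = (8 + 1)² = 9² = 81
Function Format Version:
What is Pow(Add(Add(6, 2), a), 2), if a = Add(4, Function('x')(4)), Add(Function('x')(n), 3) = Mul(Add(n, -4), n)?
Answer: 81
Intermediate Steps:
Function('x')(n) = Add(-3, Mul(n, Add(-4, n))) (Function('x')(n) = Add(-3, Mul(Add(n, -4), n)) = Add(-3, Mul(Add(-4, n), n)) = Add(-3, Mul(n, Add(-4, n))))
a = 1 (a = Add(4, Add(-3, Pow(4, 2), Mul(-4, 4))) = Add(4, Add(-3, 16, -16)) = Add(4, -3) = 1)
Pow(Add(Add(6, 2), a), 2) = Pow(Add(Add(6, 2), 1), 2) = Pow(Add(8, 1), 2) = Pow(9, 2) = 81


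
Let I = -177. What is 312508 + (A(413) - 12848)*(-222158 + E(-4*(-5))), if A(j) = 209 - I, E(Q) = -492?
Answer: 2774976808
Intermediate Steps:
A(j) = 386 (A(j) = 209 - 1*(-177) = 209 + 177 = 386)
312508 + (A(413) - 12848)*(-222158 + E(-4*(-5))) = 312508 + (386 - 12848)*(-222158 - 492) = 312508 - 12462*(-222650) = 312508 + 2774664300 = 2774976808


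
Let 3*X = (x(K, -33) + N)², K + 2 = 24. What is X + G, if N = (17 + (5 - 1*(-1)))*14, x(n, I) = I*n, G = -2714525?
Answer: -7980359/3 ≈ -2.6601e+6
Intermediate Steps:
K = 22 (K = -2 + 24 = 22)
N = 322 (N = (17 + (5 + 1))*14 = (17 + 6)*14 = 23*14 = 322)
X = 163216/3 (X = (-33*22 + 322)²/3 = (-726 + 322)²/3 = (⅓)*(-404)² = (⅓)*163216 = 163216/3 ≈ 54405.)
X + G = 163216/3 - 2714525 = -7980359/3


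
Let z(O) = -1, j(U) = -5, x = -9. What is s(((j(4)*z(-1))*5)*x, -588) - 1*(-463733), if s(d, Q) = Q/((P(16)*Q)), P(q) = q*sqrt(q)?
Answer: 29678913/64 ≈ 4.6373e+5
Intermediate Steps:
P(q) = q**(3/2)
s(d, Q) = 1/64 (s(d, Q) = Q/((16**(3/2)*Q)) = Q/((64*Q)) = Q*(1/(64*Q)) = 1/64)
s(((j(4)*z(-1))*5)*x, -588) - 1*(-463733) = 1/64 - 1*(-463733) = 1/64 + 463733 = 29678913/64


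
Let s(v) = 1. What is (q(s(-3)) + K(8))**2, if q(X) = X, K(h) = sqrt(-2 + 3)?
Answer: 4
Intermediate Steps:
K(h) = 1 (K(h) = sqrt(1) = 1)
(q(s(-3)) + K(8))**2 = (1 + 1)**2 = 2**2 = 4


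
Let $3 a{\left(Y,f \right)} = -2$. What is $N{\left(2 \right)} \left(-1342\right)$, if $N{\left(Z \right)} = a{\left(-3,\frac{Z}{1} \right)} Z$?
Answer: $\frac{5368}{3} \approx 1789.3$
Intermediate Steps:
$a{\left(Y,f \right)} = - \frac{2}{3}$ ($a{\left(Y,f \right)} = \frac{1}{3} \left(-2\right) = - \frac{2}{3}$)
$N{\left(Z \right)} = - \frac{2 Z}{3}$
$N{\left(2 \right)} \left(-1342\right) = \left(- \frac{2}{3}\right) 2 \left(-1342\right) = \left(- \frac{4}{3}\right) \left(-1342\right) = \frac{5368}{3}$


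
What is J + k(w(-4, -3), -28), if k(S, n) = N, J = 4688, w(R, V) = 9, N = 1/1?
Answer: 4689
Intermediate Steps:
N = 1
k(S, n) = 1
J + k(w(-4, -3), -28) = 4688 + 1 = 4689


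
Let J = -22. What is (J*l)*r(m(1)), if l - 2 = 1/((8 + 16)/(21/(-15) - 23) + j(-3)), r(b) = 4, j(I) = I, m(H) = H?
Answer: -37400/243 ≈ -153.91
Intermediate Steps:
l = 425/243 (l = 2 + 1/((8 + 16)/(21/(-15) - 23) - 3) = 2 + 1/(24/(21*(-1/15) - 23) - 3) = 2 + 1/(24/(-7/5 - 23) - 3) = 2 + 1/(24/(-122/5) - 3) = 2 + 1/(24*(-5/122) - 3) = 2 + 1/(-60/61 - 3) = 2 + 1/(-243/61) = 2 - 61/243 = 425/243 ≈ 1.7490)
(J*l)*r(m(1)) = -22*425/243*4 = -9350/243*4 = -37400/243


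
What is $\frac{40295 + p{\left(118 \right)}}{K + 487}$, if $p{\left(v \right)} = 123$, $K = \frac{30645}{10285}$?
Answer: $\frac{5938559}{71992} \approx 82.489$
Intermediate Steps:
$K = \frac{6129}{2057}$ ($K = 30645 \cdot \frac{1}{10285} = \frac{6129}{2057} \approx 2.9796$)
$\frac{40295 + p{\left(118 \right)}}{K + 487} = \frac{40295 + 123}{\frac{6129}{2057} + 487} = \frac{40418}{\frac{1007888}{2057}} = 40418 \cdot \frac{2057}{1007888} = \frac{5938559}{71992}$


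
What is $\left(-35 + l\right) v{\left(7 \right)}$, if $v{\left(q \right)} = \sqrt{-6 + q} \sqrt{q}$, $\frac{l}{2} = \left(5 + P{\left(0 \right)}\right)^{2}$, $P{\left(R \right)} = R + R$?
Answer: $15 \sqrt{7} \approx 39.686$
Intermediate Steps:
$P{\left(R \right)} = 2 R$
$l = 50$ ($l = 2 \left(5 + 2 \cdot 0\right)^{2} = 2 \left(5 + 0\right)^{2} = 2 \cdot 5^{2} = 2 \cdot 25 = 50$)
$v{\left(q \right)} = \sqrt{q} \sqrt{-6 + q}$
$\left(-35 + l\right) v{\left(7 \right)} = \left(-35 + 50\right) \sqrt{7} \sqrt{-6 + 7} = 15 \sqrt{7} \sqrt{1} = 15 \sqrt{7} \cdot 1 = 15 \sqrt{7}$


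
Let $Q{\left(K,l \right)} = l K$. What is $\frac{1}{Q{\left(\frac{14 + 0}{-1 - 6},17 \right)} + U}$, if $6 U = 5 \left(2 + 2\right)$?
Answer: $- \frac{3}{92} \approx -0.032609$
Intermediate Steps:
$Q{\left(K,l \right)} = K l$
$U = \frac{10}{3}$ ($U = \frac{5 \left(2 + 2\right)}{6} = \frac{5 \cdot 4}{6} = \frac{1}{6} \cdot 20 = \frac{10}{3} \approx 3.3333$)
$\frac{1}{Q{\left(\frac{14 + 0}{-1 - 6},17 \right)} + U} = \frac{1}{\frac{14 + 0}{-1 - 6} \cdot 17 + \frac{10}{3}} = \frac{1}{\frac{14}{-7} \cdot 17 + \frac{10}{3}} = \frac{1}{14 \left(- \frac{1}{7}\right) 17 + \frac{10}{3}} = \frac{1}{\left(-2\right) 17 + \frac{10}{3}} = \frac{1}{-34 + \frac{10}{3}} = \frac{1}{- \frac{92}{3}} = - \frac{3}{92}$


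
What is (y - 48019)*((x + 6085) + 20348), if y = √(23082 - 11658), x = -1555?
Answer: -1194616682 + 99512*√714 ≈ -1.1920e+9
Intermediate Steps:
y = 4*√714 (y = √11424 = 4*√714 ≈ 106.88)
(y - 48019)*((x + 6085) + 20348) = (4*√714 - 48019)*((-1555 + 6085) + 20348) = (-48019 + 4*√714)*(4530 + 20348) = (-48019 + 4*√714)*24878 = -1194616682 + 99512*√714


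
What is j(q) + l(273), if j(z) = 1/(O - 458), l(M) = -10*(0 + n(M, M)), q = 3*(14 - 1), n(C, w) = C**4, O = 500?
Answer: -2332920173219/42 ≈ -5.5546e+10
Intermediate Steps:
q = 39 (q = 3*13 = 39)
l(M) = -10*M**4 (l(M) = -10*(0 + M**4) = -10*M**4)
j(z) = 1/42 (j(z) = 1/(500 - 458) = 1/42)
j(q) + l(273) = 1/42 - 10*273**4 = 1/42 - 10*5554571841 = 1/42 - 55545718410 = -2332920173219/42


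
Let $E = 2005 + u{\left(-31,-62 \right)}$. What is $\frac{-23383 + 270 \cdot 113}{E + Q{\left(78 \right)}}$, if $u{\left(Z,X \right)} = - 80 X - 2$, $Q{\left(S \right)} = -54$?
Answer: $\frac{7127}{6909} \approx 1.0316$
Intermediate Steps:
$u{\left(Z,X \right)} = -2 - 80 X$
$E = 6963$ ($E = 2005 - -4958 = 2005 + \left(-2 + 4960\right) = 2005 + 4958 = 6963$)
$\frac{-23383 + 270 \cdot 113}{E + Q{\left(78 \right)}} = \frac{-23383 + 270 \cdot 113}{6963 - 54} = \frac{-23383 + 30510}{6909} = 7127 \cdot \frac{1}{6909} = \frac{7127}{6909}$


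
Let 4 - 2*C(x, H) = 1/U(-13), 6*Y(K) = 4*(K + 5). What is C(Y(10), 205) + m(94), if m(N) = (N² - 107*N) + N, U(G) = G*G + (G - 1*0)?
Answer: -351313/312 ≈ -1126.0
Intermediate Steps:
U(G) = G + G² (U(G) = G² + (G + 0) = G² + G = G + G²)
Y(K) = 10/3 + 2*K/3 (Y(K) = (4*(K + 5))/6 = (4*(5 + K))/6 = (20 + 4*K)/6 = 10/3 + 2*K/3)
C(x, H) = 623/312 (C(x, H) = 2 - (-1/(13*(1 - 13)))/2 = 2 - 1/(2*((-13*(-12)))) = 2 - ½/156 = 2 - ½*1/156 = 2 - 1/312 = 623/312)
m(N) = N² - 106*N
C(Y(10), 205) + m(94) = 623/312 + 94*(-106 + 94) = 623/312 + 94*(-12) = 623/312 - 1128 = -351313/312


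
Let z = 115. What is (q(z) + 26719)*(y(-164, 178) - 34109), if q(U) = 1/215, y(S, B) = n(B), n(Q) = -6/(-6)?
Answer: -195936339288/215 ≈ -9.1133e+8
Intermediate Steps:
n(Q) = 1 (n(Q) = -6*(-⅙) = 1)
y(S, B) = 1
q(U) = 1/215
(q(z) + 26719)*(y(-164, 178) - 34109) = (1/215 + 26719)*(1 - 34109) = (5744586/215)*(-34108) = -195936339288/215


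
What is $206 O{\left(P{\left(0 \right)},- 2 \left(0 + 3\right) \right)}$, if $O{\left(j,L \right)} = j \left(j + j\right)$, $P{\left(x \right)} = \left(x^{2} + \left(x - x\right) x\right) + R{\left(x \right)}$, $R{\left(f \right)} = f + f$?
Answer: $0$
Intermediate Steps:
$R{\left(f \right)} = 2 f$
$P{\left(x \right)} = x^{2} + 2 x$ ($P{\left(x \right)} = \left(x^{2} + \left(x - x\right) x\right) + 2 x = \left(x^{2} + 0 x\right) + 2 x = \left(x^{2} + 0\right) + 2 x = x^{2} + 2 x$)
$O{\left(j,L \right)} = 2 j^{2}$ ($O{\left(j,L \right)} = j 2 j = 2 j^{2}$)
$206 O{\left(P{\left(0 \right)},- 2 \left(0 + 3\right) \right)} = 206 \cdot 2 \left(0 \left(2 + 0\right)\right)^{2} = 206 \cdot 2 \left(0 \cdot 2\right)^{2} = 206 \cdot 2 \cdot 0^{2} = 206 \cdot 2 \cdot 0 = 206 \cdot 0 = 0$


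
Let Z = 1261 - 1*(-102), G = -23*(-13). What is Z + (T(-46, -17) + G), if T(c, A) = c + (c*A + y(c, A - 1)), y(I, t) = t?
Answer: 2380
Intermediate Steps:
G = 299
Z = 1363 (Z = 1261 + 102 = 1363)
T(c, A) = -1 + A + c + A*c (T(c, A) = c + (c*A + (A - 1)) = c + (A*c + (-1 + A)) = c + (-1 + A + A*c) = -1 + A + c + A*c)
Z + (T(-46, -17) + G) = 1363 + ((-1 - 17 - 46 - 17*(-46)) + 299) = 1363 + ((-1 - 17 - 46 + 782) + 299) = 1363 + (718 + 299) = 1363 + 1017 = 2380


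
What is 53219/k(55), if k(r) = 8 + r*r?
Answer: 53219/3033 ≈ 17.547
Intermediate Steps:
k(r) = 8 + r**2
53219/k(55) = 53219/(8 + 55**2) = 53219/(8 + 3025) = 53219/3033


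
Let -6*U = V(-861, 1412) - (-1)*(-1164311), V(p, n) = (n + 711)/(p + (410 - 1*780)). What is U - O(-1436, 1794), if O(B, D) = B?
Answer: 721937630/3693 ≈ 1.9549e+5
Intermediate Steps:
V(p, n) = (711 + n)/(-370 + p) (V(p, n) = (711 + n)/(p + (410 - 780)) = (711 + n)/(p - 370) = (711 + n)/(-370 + p))
U = 716634482/3693 (U = -((711 + 1412)/(-370 - 861) - (-1)*(-1164311))/6 = -(2123/(-1231) - 1*1164311)/6 = -(-1/1231*2123 - 1164311)/6 = -(-2123/1231 - 1164311)/6 = -⅙*(-1433268964/1231) = 716634482/3693 ≈ 1.9405e+5)
U - O(-1436, 1794) = 716634482/3693 - 1*(-1436) = 716634482/3693 + 1436 = 721937630/3693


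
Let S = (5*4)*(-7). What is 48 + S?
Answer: -92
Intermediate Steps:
S = -140 (S = 20*(-7) = -140)
48 + S = 48 - 140 = -92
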